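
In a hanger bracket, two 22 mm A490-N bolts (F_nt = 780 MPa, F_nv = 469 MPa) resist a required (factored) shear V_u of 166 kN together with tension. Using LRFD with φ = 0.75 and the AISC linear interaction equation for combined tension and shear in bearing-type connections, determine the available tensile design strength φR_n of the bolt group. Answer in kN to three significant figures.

A_b = π·22²/4 = 380.1 mm²; f_rv = 166 × 1000 / (2 × 380.1) = 218.3 MPa.
F'_nt = 1.3 F_nt − (F_nt / φF_nv) f_rv = 1.3·780 − (780/(0.75·469))·218.3 = 529.8 MPa, capped at F_nt → F'_nt = 529.8 MPa.
R_n = F'_nt · A_b · n = 529.8 × 380.1 × 2 / 1000 = 402.8 kN.
Design strength φR_n = 0.75 × 402.8 = 302 kN.

302 kN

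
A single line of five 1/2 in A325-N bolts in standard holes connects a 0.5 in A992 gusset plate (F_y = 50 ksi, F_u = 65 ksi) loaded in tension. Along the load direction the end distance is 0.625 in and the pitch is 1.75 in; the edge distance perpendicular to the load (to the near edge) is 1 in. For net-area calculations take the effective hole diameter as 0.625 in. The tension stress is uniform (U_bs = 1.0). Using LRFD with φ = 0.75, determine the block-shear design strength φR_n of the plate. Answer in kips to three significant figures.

Shear plane L_v = 0.625 + 4·1.75 = 7.625 in; A_gv = 7.625 × 0.5 = 3.812 in².
A_nv = (7.625 − 4.5·0.625) × 0.5 = 2.406 in².
A_nt = (1 − 0.5·0.625) × 0.5 = 0.3438 in².
0.6 F_u A_nv = 93.84 kips; 0.6 F_y A_gv = 114.4 kips → shear rupture governs the shear term.
R_n = 93.84 + 1.0 × 65 × 0.3438 = 116.2 kips.
Design strength φR_n = 0.75 × 116.2 = 87.1 kips.

87.1 kips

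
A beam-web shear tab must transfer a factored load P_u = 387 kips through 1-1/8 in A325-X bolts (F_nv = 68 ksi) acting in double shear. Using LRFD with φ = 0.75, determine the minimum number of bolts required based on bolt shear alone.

A_b = π·1.125²/4 = 0.994 in².
Per-bolt design strength φR_n = 0.75 × 68 × 0.994 × 2 = 101.4 kips.
n ≥ 387 / 101.4 = 3.817 → use 4 bolts.

4 bolts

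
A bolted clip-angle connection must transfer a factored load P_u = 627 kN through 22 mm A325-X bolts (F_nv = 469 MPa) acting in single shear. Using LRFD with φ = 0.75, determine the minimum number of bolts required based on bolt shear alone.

A_b = π·22²/4 = 380.1 mm².
Per-bolt design strength φR_n = 0.75 × 469 × 380.1 × 1 / 1000 = 133.7 kN.
n ≥ 627 / 133.7 = 4.689 → use 5 bolts.

5 bolts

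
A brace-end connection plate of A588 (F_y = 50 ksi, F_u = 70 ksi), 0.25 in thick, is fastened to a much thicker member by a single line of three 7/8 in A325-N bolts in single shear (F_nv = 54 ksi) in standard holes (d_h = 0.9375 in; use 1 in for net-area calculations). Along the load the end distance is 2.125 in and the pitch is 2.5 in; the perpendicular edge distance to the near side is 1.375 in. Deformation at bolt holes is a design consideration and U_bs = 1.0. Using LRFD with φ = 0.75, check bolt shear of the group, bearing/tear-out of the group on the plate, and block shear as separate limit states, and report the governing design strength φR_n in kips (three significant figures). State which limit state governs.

47.9 kips (block shear governs)

Bolt shear: A_b = π·0.875²/4 = 0.6013 in²; R_n = 54 × 0.6013 × 3 × 1 = 97.41 kips → 0.75 × 97.41 = 73.1 kips.
Bearing: edge l_c = 1.656, r_n = 34.78 kips; interior l_c = 1.562, r_n = 32.81 kips; R_n = 34.78 + 2·32.81 = 100.4 kips → 75.3 kips.
Block shear: A_gv = 1.781, A_nv = 1.156, A_nt = 0.2188 in²; R_n = min(0.6F_uA_nv, 0.6F_yA_gv) + U_bs·F_u·A_nt = 63.88 kips → 47.9 kips.
Block shear governs: 47.9 kips.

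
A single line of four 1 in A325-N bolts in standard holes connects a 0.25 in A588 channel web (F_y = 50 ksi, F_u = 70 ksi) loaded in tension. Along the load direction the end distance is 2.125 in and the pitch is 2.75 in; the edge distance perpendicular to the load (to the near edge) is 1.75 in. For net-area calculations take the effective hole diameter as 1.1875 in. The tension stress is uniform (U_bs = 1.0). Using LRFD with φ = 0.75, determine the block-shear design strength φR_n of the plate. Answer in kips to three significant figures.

64.1 kips

Shear plane L_v = 2.125 + 3·2.75 = 10.38 in; A_gv = 10.38 × 0.25 = 2.594 in².
A_nv = (10.38 − 3.5·1.1875) × 0.25 = 1.555 in².
A_nt = (1.75 − 0.5·1.1875) × 0.25 = 0.2891 in².
0.6 F_u A_nv = 65.3 kips; 0.6 F_y A_gv = 77.81 kips → shear rupture governs the shear term.
R_n = 65.3 + 1.0 × 70 × 0.2891 = 85.53 kips.
Design strength φR_n = 0.75 × 85.53 = 64.1 kips.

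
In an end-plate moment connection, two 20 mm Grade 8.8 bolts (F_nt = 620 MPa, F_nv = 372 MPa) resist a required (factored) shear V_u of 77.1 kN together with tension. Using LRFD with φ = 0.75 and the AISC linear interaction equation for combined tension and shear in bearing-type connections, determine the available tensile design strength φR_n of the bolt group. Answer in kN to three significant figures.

251 kN

A_b = π·20²/4 = 314.2 mm²; f_rv = 77.1 × 1000 / (2 × 314.2) = 122.7 MPa.
F'_nt = 1.3 F_nt − (F_nt / φF_nv) f_rv = 1.3·620 − (620/(0.75·372))·122.7 = 533.3 MPa, capped at F_nt → F'_nt = 533.3 MPa.
R_n = F'_nt · A_b · n = 533.3 × 314.2 × 2 / 1000 = 335.1 kN.
Design strength φR_n = 0.75 × 335.1 = 251 kN.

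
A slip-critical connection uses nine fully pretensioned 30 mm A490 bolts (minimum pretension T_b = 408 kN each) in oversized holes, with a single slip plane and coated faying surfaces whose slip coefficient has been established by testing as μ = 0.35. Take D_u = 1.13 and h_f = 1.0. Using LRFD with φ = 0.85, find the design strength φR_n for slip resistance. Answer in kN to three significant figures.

R_n = μ · D_u · h_f · T_b · n_s · n_b = 0.35 × 1.13 × 1.0 × 408 × 1 × 9 = 1452 kN.
Design strength φR_n = 0.85 × 1452 = 1230 kN.

1230 kN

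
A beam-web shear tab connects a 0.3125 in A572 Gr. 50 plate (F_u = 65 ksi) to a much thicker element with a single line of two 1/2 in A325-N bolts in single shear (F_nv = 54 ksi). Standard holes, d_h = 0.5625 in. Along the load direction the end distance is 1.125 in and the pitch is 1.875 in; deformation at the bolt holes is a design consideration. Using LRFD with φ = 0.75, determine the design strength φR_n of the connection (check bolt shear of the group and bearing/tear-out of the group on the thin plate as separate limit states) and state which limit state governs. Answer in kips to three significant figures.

Bolt shear: A_b = π·0.5²/4 = 0.1963 in²; R_n = 54 × 0.1963 × 2 × 1 = 21.21 kips → 0.75 × 21.21 = 15.9 kips.
Bearing (1.2 l_c t F_u ≤ 2.4 d t F_u): upper limit = 2.4·0.5·0.3125·65 = 24.38 kips.
  Edge l_c = 1.125 − 0.5625/2 = 0.8438 → r_n = 20.57 kips; interior l_c = 1.875 − 0.5625 = 1.312 → r_n = 24.38 kips.
  R_n,bearing = 1·20.57 + 1·24.38 = 44.94 kips → 0.75 × 44.94 = 33.7 kips.
Bolt shear governs: 15.9 kips.

15.9 kips (bolt shear governs)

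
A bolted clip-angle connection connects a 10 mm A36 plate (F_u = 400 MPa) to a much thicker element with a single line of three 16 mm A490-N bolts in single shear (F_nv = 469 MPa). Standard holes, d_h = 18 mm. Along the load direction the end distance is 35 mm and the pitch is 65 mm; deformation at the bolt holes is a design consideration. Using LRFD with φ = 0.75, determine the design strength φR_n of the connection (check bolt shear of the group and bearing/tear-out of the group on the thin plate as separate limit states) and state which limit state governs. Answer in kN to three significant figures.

212 kN (bolt shear governs)

Bolt shear: A_b = π·16²/4 = 201.1 mm²; R_n = 469 × 201.1 × 3 × 1 / 1000 = 282.9 kN → 0.75 × 282.9 = 212 kN.
Bearing (1.2 l_c t F_u ≤ 2.4 d t F_u): upper limit = 2.4·16·10·400 / 1000 = 153.6 kN.
  Edge l_c = 35 − 18/2 = 26 → r_n = 124.8 kN; interior l_c = 65 − 18 = 47 → r_n = 153.6 kN.
  R_n,bearing = 1·124.8 + 2·153.6 = 432 kN → 0.75 × 432 = 324 kN.
Bolt shear governs: 212 kN.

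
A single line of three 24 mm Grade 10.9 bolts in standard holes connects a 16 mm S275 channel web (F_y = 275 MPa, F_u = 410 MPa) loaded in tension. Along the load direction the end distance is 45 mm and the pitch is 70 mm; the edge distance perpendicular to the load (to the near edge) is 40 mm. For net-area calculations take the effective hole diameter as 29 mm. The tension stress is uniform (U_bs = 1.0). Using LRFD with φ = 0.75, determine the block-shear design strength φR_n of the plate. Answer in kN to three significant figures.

Shear plane L_v = 45 + 2·70 = 185 mm; A_gv = 185 × 16 = 2960 mm².
A_nv = (185 − 2.5·29) × 16 = 1800 mm².
A_nt = (40 − 0.5·29) × 16 = 408 mm².
0.6 F_u A_nv = 442.8 kN; 0.6 F_y A_gv = 488.4 kN → shear rupture governs the shear term.
R_n = 442.8 + 1.0 × 410 × 408 / 1000 = 610.1 kN.
Design strength φR_n = 0.75 × 610.1 = 458 kN.

458 kN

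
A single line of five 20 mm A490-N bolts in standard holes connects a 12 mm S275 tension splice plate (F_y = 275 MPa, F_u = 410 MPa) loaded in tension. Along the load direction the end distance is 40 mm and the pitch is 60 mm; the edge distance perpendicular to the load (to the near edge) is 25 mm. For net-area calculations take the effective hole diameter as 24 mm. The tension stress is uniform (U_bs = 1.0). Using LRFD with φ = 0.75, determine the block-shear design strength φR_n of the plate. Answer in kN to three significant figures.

Shear plane L_v = 40 + 4·60 = 280 mm; A_gv = 280 × 12 = 3360 mm².
A_nv = (280 − 4.5·24) × 12 = 2064 mm².
A_nt = (25 − 0.5·24) × 12 = 156 mm².
0.6 F_u A_nv = 507.7 kN; 0.6 F_y A_gv = 554.4 kN → shear rupture governs the shear term.
R_n = 507.7 + 1.0 × 410 × 156 / 1000 = 571.7 kN.
Design strength φR_n = 0.75 × 571.7 = 429 kN.

429 kN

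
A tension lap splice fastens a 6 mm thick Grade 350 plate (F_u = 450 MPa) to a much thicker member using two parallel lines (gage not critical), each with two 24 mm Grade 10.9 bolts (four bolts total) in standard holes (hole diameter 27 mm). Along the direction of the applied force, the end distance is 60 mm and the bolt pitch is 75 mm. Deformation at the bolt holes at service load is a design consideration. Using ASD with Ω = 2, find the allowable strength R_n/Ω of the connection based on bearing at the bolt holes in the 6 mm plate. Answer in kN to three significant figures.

Per bolt r_n = 1.2 l_c t F_u ≤ 2.4 d t F_u; upper limit = 2.4 × 24 × 6 × 450 / 1000 = 155.5 kN.
Edge bolt: l_c = 60 − 27/2 = 46.5 mm → 1.2 × 46.5 × 6 × 450 / 1000 = 150.7 → r_n = 150.7 kN.
Interior bolts: l_c = 75 − 27 = 48 mm → 1.2 × 48 × 6 × 450 / 1000 = 155.5 → r_n = 155.5 kN.
R_n = 2 × 150.7 + 2 × 155.5 = 612.4 kN.
Allowable strength R_n/Ω = 612.4 / 2 = 306 kN.

306 kN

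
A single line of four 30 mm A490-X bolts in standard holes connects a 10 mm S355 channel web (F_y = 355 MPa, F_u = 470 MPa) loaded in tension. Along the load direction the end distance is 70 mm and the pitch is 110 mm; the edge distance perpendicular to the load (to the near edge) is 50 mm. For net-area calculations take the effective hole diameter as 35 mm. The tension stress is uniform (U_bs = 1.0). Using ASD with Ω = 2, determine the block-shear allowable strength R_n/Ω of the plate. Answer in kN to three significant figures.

Shear plane L_v = 70 + 3·110 = 400 mm; A_gv = 400 × 10 = 4000 mm².
A_nv = (400 − 3.5·35) × 10 = 2775 mm².
A_nt = (50 − 0.5·35) × 10 = 325 mm².
0.6 F_u A_nv = 782.6 kN; 0.6 F_y A_gv = 852 kN → shear rupture governs the shear term.
R_n = 782.6 + 1.0 × 470 × 325 / 1000 = 935.3 kN.
Allowable strength R_n/Ω = 935.3 / 2 = 468 kN.

468 kN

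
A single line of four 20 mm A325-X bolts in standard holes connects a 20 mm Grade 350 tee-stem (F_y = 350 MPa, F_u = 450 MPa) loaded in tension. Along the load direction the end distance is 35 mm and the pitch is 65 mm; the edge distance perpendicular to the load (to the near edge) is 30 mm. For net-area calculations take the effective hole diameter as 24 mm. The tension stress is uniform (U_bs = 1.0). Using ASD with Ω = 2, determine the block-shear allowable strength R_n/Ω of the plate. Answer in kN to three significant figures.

475 kN

Shear plane L_v = 35 + 3·65 = 230 mm; A_gv = 230 × 20 = 4600 mm².
A_nv = (230 − 3.5·24) × 20 = 2920 mm².
A_nt = (30 − 0.5·24) × 20 = 360 mm².
0.6 F_u A_nv = 788.4 kN; 0.6 F_y A_gv = 966 kN → shear rupture governs the shear term.
R_n = 788.4 + 1.0 × 450 × 360 / 1000 = 950.4 kN.
Allowable strength R_n/Ω = 950.4 / 2 = 475 kN.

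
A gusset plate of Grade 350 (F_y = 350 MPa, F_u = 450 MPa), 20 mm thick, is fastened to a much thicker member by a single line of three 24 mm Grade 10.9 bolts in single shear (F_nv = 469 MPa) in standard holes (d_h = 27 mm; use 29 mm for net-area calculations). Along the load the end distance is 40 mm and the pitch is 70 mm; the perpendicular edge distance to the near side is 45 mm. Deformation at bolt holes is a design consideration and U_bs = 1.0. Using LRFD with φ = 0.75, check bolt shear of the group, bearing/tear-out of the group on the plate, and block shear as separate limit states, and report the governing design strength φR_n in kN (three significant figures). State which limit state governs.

477 kN (bolt shear governs)

Bolt shear: A_b = π·24²/4 = 452.4 mm²; R_n = 469 × 452.4 × 3 × 1 / 1000 = 636.5 kN → 0.75 × 636.5 = 477 kN.
Bearing: edge l_c = 26.5, r_n = 286.2 kN; interior l_c = 43, r_n = 464.4 kN; R_n = 286.2 + 2·464.4 = 1215 kN → 911 kN.
Block shear: A_gv = 3600, A_nv = 2150, A_nt = 610 mm²; R_n = min(0.6F_uA_nv, 0.6F_yA_gv) + U_bs·F_u·A_nt = 855 kN → 641 kN.
Bolt shear governs: 477 kN.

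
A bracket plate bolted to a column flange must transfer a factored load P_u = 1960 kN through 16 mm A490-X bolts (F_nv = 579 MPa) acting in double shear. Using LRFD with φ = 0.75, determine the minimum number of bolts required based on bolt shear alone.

12 bolts

A_b = π·16²/4 = 201.1 mm².
Per-bolt design strength φR_n = 0.75 × 579 × 201.1 × 2 / 1000 = 174.6 kN.
n ≥ 1960 / 174.6 = 11.22 → use 12 bolts.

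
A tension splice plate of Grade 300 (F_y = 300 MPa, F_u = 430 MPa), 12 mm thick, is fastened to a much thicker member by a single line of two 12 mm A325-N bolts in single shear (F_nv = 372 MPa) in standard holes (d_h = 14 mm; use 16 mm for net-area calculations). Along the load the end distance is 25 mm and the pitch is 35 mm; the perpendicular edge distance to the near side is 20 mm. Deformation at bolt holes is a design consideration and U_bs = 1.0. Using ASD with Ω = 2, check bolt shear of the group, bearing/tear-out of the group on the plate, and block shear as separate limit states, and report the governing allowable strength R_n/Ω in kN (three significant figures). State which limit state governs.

Bolt shear: A_b = π·12²/4 = 113.1 mm²; R_n = 372 × 113.1 × 2 × 1 / 1000 = 84.14 kN → 84.14 / 2 = 42.1 kN.
Bearing: edge l_c = 18, r_n = 111.5 kN; interior l_c = 21, r_n = 130 kN; R_n = 111.5 + 1·130 = 241.5 kN → 121 kN.
Block shear: A_gv = 720, A_nv = 432, A_nt = 144 mm²; R_n = min(0.6F_uA_nv, 0.6F_yA_gv) + U_bs·F_u·A_nt = 173.4 kN → 86.7 kN.
Bolt shear governs: 42.1 kN.

42.1 kN (bolt shear governs)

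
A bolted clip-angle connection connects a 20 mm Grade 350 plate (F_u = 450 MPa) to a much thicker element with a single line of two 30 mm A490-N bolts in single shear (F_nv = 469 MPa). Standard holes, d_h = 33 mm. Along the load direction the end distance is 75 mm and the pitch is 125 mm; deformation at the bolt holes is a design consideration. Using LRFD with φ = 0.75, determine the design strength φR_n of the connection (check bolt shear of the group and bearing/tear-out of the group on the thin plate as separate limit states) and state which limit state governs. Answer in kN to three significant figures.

Bolt shear: A_b = π·30²/4 = 706.9 mm²; R_n = 469 × 706.9 × 2 × 1 / 1000 = 663 kN → 0.75 × 663 = 497 kN.
Bearing (1.2 l_c t F_u ≤ 2.4 d t F_u): upper limit = 2.4·30·20·450 / 1000 = 648 kN.
  Edge l_c = 75 − 33/2 = 58.5 → r_n = 631.8 kN; interior l_c = 125 − 33 = 92 → r_n = 648 kN.
  R_n,bearing = 1·631.8 + 1·648 = 1280 kN → 0.75 × 1280 = 960 kN.
Bolt shear governs: 497 kN.

497 kN (bolt shear governs)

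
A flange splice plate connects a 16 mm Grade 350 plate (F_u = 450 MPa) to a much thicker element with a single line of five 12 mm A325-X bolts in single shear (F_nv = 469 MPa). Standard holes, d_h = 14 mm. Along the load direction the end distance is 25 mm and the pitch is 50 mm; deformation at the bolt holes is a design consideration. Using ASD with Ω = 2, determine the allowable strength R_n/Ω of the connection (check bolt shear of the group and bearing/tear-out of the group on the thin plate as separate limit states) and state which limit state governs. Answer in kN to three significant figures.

133 kN (bolt shear governs)

Bolt shear: A_b = π·12²/4 = 113.1 mm²; R_n = 469 × 113.1 × 5 × 1 / 1000 = 265.2 kN → 265.2 / 2 = 133 kN.
Bearing (1.2 l_c t F_u ≤ 2.4 d t F_u): upper limit = 2.4·12·16·450 / 1000 = 207.4 kN.
  Edge l_c = 25 − 14/2 = 18 → r_n = 155.5 kN; interior l_c = 50 − 14 = 36 → r_n = 207.4 kN.
  R_n,bearing = 1·155.5 + 4·207.4 = 985 kN → 985 / 2 = 492 kN.
Bolt shear governs: 133 kN.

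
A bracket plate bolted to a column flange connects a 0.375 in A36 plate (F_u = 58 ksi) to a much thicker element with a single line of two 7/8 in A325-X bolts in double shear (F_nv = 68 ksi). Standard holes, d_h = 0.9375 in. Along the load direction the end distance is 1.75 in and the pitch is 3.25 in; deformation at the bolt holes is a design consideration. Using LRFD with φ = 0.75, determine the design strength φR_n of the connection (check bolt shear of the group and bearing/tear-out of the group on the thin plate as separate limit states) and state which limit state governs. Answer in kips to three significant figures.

59.3 kips (bearing governs)

Bolt shear: A_b = π·0.875²/4 = 0.6013 in²; R_n = 68 × 0.6013 × 2 × 2 = 163.6 kips → 0.75 × 163.6 = 123 kips.
Bearing (1.2 l_c t F_u ≤ 2.4 d t F_u): upper limit = 2.4·0.875·0.375·58 = 45.68 kips.
  Edge l_c = 1.75 − 0.9375/2 = 1.281 → r_n = 33.44 kips; interior l_c = 3.25 − 0.9375 = 2.312 → r_n = 45.68 kips.
  R_n,bearing = 1·33.44 + 1·45.68 = 79.12 kips → 0.75 × 79.12 = 59.3 kips.
Bearing governs: 59.3 kips.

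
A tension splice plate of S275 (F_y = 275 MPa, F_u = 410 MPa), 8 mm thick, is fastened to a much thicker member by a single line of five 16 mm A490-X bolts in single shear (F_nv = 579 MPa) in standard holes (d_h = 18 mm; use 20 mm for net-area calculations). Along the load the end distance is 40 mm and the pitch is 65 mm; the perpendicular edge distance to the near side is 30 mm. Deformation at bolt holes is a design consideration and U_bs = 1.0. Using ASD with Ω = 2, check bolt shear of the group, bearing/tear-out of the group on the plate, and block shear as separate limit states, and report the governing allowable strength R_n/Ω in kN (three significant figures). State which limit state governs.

Bolt shear: A_b = π·16²/4 = 201.1 mm²; R_n = 579 × 201.1 × 5 × 1 / 1000 = 582.1 kN → 582.1 / 2 = 291 kN.
Bearing: edge l_c = 31, r_n = 122 kN; interior l_c = 47, r_n = 126 kN; R_n = 122 + 4·126 = 625.8 kN → 313 kN.
Block shear: A_gv = 2400, A_nv = 1680, A_nt = 160 mm²; R_n = min(0.6F_uA_nv, 0.6F_yA_gv) + U_bs·F_u·A_nt = 461.6 kN → 231 kN.
Block shear governs: 231 kN.

231 kN (block shear governs)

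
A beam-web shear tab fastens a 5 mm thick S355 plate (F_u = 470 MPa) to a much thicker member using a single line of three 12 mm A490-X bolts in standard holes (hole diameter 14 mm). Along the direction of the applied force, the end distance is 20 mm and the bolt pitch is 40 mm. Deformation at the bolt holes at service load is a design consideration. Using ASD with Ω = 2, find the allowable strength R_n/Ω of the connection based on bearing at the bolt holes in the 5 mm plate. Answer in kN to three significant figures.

86 kN

Per bolt r_n = 1.2 l_c t F_u ≤ 2.4 d t F_u; upper limit = 2.4 × 12 × 5 × 470 / 1000 = 67.68 kN.
Edge bolt: l_c = 20 − 14/2 = 13 mm → 1.2 × 13 × 5 × 470 / 1000 = 36.66 → r_n = 36.66 kN.
Interior bolts: l_c = 40 − 14 = 26 mm → 1.2 × 26 × 5 × 470 / 1000 = 73.32 → r_n = 67.68 kN.
R_n = 1 × 36.66 + 2 × 67.68 = 172 kN.
Allowable strength R_n/Ω = 172 / 2 = 86 kN.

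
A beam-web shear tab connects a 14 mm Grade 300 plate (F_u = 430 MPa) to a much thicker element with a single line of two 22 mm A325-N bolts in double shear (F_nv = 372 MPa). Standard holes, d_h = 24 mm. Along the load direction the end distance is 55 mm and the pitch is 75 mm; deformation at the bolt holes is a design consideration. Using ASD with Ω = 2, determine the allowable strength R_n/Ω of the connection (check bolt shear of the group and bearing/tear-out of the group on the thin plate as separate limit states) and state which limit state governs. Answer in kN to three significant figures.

283 kN (bolt shear governs)

Bolt shear: A_b = π·22²/4 = 380.1 mm²; R_n = 372 × 380.1 × 2 × 2 / 1000 = 565.6 kN → 565.6 / 2 = 283 kN.
Bearing (1.2 l_c t F_u ≤ 2.4 d t F_u): upper limit = 2.4·22·14·430 / 1000 = 317.9 kN.
  Edge l_c = 55 − 24/2 = 43 → r_n = 310.6 kN; interior l_c = 75 − 24 = 51 → r_n = 317.9 kN.
  R_n,bearing = 1·310.6 + 1·317.9 = 628.5 kN → 628.5 / 2 = 314 kN.
Bolt shear governs: 283 kN.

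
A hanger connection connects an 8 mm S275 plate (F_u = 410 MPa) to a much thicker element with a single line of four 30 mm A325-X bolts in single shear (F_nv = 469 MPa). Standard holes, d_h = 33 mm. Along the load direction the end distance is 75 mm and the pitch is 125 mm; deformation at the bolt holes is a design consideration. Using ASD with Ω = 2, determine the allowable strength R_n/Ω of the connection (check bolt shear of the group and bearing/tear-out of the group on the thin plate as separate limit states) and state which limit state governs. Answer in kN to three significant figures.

Bolt shear: A_b = π·30²/4 = 706.9 mm²; R_n = 469 × 706.9 × 4 × 1 / 1000 = 1326 kN → 1326 / 2 = 663 kN.
Bearing (1.2 l_c t F_u ≤ 2.4 d t F_u): upper limit = 2.4·30·8·410 / 1000 = 236.2 kN.
  Edge l_c = 75 − 33/2 = 58.5 → r_n = 230.3 kN; interior l_c = 125 − 33 = 92 → r_n = 236.2 kN.
  R_n,bearing = 1·230.3 + 3·236.2 = 938.7 kN → 938.7 / 2 = 469 kN.
Bearing governs: 469 kN.

469 kN (bearing governs)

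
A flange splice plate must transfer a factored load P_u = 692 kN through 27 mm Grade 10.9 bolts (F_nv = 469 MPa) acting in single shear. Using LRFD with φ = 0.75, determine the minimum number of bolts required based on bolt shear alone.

A_b = π·27²/4 = 572.6 mm².
Per-bolt design strength φR_n = 0.75 × 469 × 572.6 × 1 / 1000 = 201.4 kN.
n ≥ 692 / 201.4 = 3.436 → use 4 bolts.

4 bolts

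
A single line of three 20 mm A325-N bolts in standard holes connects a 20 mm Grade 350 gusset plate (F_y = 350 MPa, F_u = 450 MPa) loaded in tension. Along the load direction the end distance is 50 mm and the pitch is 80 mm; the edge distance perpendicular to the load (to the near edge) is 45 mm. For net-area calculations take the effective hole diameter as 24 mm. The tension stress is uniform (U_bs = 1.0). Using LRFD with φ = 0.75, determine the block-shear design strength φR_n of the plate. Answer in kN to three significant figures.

830 kN

Shear plane L_v = 50 + 2·80 = 210 mm; A_gv = 210 × 20 = 4200 mm².
A_nv = (210 − 2.5·24) × 20 = 3000 mm².
A_nt = (45 − 0.5·24) × 20 = 660 mm².
0.6 F_u A_nv = 810 kN; 0.6 F_y A_gv = 882 kN → shear rupture governs the shear term.
R_n = 810 + 1.0 × 450 × 660 / 1000 = 1107 kN.
Design strength φR_n = 0.75 × 1107 = 830 kN.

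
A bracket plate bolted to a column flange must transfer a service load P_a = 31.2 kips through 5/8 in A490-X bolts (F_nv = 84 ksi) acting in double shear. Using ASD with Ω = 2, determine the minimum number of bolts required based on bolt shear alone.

2 bolts

A_b = π·0.625²/4 = 0.3068 in².
Per-bolt allowable strength R_n/Ω = 84 × 0.3068 × 2 / 2 = 25.77 kips.
n ≥ 31.2 / 25.77 = 1.211 → use 2 bolts.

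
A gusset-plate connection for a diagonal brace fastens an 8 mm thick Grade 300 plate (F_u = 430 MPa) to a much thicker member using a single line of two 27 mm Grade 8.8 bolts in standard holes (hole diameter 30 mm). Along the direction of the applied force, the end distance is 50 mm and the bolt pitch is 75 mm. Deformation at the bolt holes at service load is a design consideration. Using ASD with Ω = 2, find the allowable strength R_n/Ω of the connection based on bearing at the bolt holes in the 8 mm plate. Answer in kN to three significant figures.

Per bolt r_n = 1.2 l_c t F_u ≤ 2.4 d t F_u; upper limit = 2.4 × 27 × 8 × 430 / 1000 = 222.9 kN.
Edge bolt: l_c = 50 − 30/2 = 35 mm → 1.2 × 35 × 8 × 430 / 1000 = 144.5 → r_n = 144.5 kN.
Interior bolts: l_c = 75 − 30 = 45 mm → 1.2 × 45 × 8 × 430 / 1000 = 185.8 → r_n = 185.8 kN.
R_n = 1 × 144.5 + 1 × 185.8 = 330.2 kN.
Allowable strength R_n/Ω = 330.2 / 2 = 165 kN.

165 kN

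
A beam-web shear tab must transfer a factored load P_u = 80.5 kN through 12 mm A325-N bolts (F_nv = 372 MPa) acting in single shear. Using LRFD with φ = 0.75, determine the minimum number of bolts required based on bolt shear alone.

3 bolts

A_b = π·12²/4 = 113.1 mm².
Per-bolt design strength φR_n = 0.75 × 372 × 113.1 × 1 / 1000 = 31.55 kN.
n ≥ 80.5 / 31.55 = 2.551 → use 3 bolts.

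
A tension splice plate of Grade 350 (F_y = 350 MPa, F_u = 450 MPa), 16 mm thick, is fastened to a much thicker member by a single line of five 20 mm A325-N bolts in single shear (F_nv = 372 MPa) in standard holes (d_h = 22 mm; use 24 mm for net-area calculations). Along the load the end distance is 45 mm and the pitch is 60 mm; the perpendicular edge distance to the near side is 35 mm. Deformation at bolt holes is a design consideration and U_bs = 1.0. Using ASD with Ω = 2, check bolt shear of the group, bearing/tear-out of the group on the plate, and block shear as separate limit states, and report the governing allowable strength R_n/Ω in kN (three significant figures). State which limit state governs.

292 kN (bolt shear governs)

Bolt shear: A_b = π·20²/4 = 314.2 mm²; R_n = 372 × 314.2 × 5 × 1 / 1000 = 584.3 kN → 584.3 / 2 = 292 kN.
Bearing: edge l_c = 34, r_n = 293.8 kN; interior l_c = 38, r_n = 328.3 kN; R_n = 293.8 + 4·328.3 = 1607 kN → 804 kN.
Block shear: A_gv = 4560, A_nv = 2832, A_nt = 368 mm²; R_n = min(0.6F_uA_nv, 0.6F_yA_gv) + U_bs·F_u·A_nt = 930.2 kN → 465 kN.
Bolt shear governs: 292 kN.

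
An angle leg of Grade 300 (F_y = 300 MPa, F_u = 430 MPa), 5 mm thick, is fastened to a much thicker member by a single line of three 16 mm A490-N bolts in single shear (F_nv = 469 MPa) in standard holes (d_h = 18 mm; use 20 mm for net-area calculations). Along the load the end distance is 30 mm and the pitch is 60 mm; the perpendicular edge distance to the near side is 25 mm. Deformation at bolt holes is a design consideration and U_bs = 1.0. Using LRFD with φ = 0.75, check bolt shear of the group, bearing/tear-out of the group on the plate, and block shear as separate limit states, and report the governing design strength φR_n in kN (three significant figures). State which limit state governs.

121 kN (block shear governs)

Bolt shear: A_b = π·16²/4 = 201.1 mm²; R_n = 469 × 201.1 × 3 × 1 / 1000 = 282.9 kN → 0.75 × 282.9 = 212 kN.
Bearing: edge l_c = 21, r_n = 54.18 kN; interior l_c = 42, r_n = 82.56 kN; R_n = 54.18 + 2·82.56 = 219.3 kN → 164 kN.
Block shear: A_gv = 750, A_nv = 500, A_nt = 75 mm²; R_n = min(0.6F_uA_nv, 0.6F_yA_gv) + U_bs·F_u·A_nt = 161.2 kN → 121 kN.
Block shear governs: 121 kN.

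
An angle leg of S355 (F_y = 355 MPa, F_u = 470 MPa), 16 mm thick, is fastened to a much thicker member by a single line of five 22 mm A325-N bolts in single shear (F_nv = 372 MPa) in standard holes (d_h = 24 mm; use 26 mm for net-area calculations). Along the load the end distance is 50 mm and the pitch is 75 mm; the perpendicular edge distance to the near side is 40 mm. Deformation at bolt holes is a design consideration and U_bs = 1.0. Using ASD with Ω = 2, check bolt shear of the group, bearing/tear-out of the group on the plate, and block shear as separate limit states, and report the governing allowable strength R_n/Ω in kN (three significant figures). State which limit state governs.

Bolt shear: A_b = π·22²/4 = 380.1 mm²; R_n = 372 × 380.1 × 5 × 1 / 1000 = 707 kN → 707 / 2 = 354 kN.
Bearing: edge l_c = 38, r_n = 342.9 kN; interior l_c = 51, r_n = 397.1 kN; R_n = 342.9 + 4·397.1 = 1931 kN → 966 kN.
Block shear: A_gv = 5600, A_nv = 3728, A_nt = 432 mm²; R_n = min(0.6F_uA_nv, 0.6F_yA_gv) + U_bs·F_u·A_nt = 1254 kN → 627 kN.
Bolt shear governs: 354 kN.

354 kN (bolt shear governs)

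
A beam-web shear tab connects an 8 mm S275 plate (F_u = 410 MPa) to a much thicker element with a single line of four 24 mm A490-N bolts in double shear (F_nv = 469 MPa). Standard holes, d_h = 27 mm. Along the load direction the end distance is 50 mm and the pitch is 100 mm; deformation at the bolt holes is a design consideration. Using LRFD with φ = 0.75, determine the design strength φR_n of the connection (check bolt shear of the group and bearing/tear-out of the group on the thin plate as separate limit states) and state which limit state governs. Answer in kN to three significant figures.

Bolt shear: A_b = π·24²/4 = 452.4 mm²; R_n = 469 × 452.4 × 4 × 2 / 1000 = 1697 kN → 0.75 × 1697 = 1270 kN.
Bearing (1.2 l_c t F_u ≤ 2.4 d t F_u): upper limit = 2.4·24·8·410 / 1000 = 188.9 kN.
  Edge l_c = 50 − 27/2 = 36.5 → r_n = 143.7 kN; interior l_c = 100 − 27 = 73 → r_n = 188.9 kN.
  R_n,bearing = 1·143.7 + 3·188.9 = 710.4 kN → 0.75 × 710.4 = 533 kN.
Bearing governs: 533 kN.

533 kN (bearing governs)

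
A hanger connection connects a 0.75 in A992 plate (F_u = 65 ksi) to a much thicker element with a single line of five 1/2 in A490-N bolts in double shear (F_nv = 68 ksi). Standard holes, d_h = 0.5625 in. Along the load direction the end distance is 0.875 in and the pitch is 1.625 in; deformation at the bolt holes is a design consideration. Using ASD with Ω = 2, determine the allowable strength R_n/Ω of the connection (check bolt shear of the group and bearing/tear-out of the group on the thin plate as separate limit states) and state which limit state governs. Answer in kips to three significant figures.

Bolt shear: A_b = π·0.5²/4 = 0.1963 in²; R_n = 68 × 0.1963 × 5 × 2 = 133.5 kips → 133.5 / 2 = 66.8 kips.
Bearing (1.2 l_c t F_u ≤ 2.4 d t F_u): upper limit = 2.4·0.5·0.75·65 = 58.5 kips.
  Edge l_c = 0.875 − 0.5625/2 = 0.5938 → r_n = 34.73 kips; interior l_c = 1.625 − 0.5625 = 1.062 → r_n = 58.5 kips.
  R_n,bearing = 1·34.73 + 4·58.5 = 268.7 kips → 268.7 / 2 = 134 kips.
Bolt shear governs: 66.8 kips.

66.8 kips (bolt shear governs)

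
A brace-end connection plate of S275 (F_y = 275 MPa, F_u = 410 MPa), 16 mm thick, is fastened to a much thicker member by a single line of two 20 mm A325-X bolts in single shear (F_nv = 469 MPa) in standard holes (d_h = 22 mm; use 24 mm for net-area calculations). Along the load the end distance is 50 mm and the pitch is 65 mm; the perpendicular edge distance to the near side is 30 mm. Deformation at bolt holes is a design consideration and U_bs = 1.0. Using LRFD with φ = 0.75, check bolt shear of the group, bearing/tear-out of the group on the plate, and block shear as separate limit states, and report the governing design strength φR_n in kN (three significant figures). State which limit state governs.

Bolt shear: A_b = π·20²/4 = 314.2 mm²; R_n = 469 × 314.2 × 2 × 1 / 1000 = 294.7 kN → 0.75 × 294.7 = 221 kN.
Bearing: edge l_c = 39, r_n = 307 kN; interior l_c = 43, r_n = 314.9 kN; R_n = 307 + 1·314.9 = 621.9 kN → 466 kN.
Block shear: A_gv = 1840, A_nv = 1264, A_nt = 288 mm²; R_n = min(0.6F_uA_nv, 0.6F_yA_gv) + U_bs·F_u·A_nt = 421.7 kN → 316 kN.
Bolt shear governs: 221 kN.

221 kN (bolt shear governs)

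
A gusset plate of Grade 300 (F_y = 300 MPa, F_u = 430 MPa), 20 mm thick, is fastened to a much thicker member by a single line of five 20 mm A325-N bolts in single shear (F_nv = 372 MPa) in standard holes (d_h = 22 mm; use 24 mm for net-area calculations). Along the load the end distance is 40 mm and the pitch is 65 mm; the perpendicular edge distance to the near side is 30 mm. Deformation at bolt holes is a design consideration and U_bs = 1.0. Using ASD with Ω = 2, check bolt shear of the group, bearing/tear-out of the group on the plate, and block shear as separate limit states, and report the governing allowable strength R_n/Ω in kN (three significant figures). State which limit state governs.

Bolt shear: A_b = π·20²/4 = 314.2 mm²; R_n = 372 × 314.2 × 5 × 1 / 1000 = 584.3 kN → 584.3 / 2 = 292 kN.
Bearing: edge l_c = 29, r_n = 299.3 kN; interior l_c = 43, r_n = 412.8 kN; R_n = 299.3 + 4·412.8 = 1950 kN → 975 kN.
Block shear: A_gv = 6000, A_nv = 3840, A_nt = 360 mm²; R_n = min(0.6F_uA_nv, 0.6F_yA_gv) + U_bs·F_u·A_nt = 1146 kN → 573 kN.
Bolt shear governs: 292 kN.

292 kN (bolt shear governs)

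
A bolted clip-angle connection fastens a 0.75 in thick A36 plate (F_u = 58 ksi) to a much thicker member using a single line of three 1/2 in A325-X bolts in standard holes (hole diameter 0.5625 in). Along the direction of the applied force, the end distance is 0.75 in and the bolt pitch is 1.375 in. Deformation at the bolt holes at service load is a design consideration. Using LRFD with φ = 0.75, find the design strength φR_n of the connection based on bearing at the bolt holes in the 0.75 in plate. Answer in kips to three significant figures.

Per bolt r_n = 1.2 l_c t F_u ≤ 2.4 d t F_u; upper limit = 2.4 × 0.5 × 0.75 × 58 = 52.2 kips.
Edge bolt: l_c = 0.75 − 0.5625/2 = 0.4688 in → 1.2 × 0.4688 × 0.75 × 58 = 24.47 → r_n = 24.47 kips.
Interior bolts: l_c = 1.375 − 0.5625 = 0.8125 in → 1.2 × 0.8125 × 0.75 × 58 = 42.41 → r_n = 42.41 kips.
R_n = 1 × 24.47 + 2 × 42.41 = 109.3 kips.
Design strength φR_n = 0.75 × 109.3 = 82 kips.

82 kips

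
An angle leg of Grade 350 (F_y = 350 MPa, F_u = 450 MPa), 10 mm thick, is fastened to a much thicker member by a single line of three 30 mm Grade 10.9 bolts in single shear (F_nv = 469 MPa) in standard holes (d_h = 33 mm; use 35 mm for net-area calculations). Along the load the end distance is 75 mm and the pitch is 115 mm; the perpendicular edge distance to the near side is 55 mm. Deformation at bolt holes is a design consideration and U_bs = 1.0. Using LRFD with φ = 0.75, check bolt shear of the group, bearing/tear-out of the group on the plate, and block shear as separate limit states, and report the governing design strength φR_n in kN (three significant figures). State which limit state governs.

Bolt shear: A_b = π·30²/4 = 706.9 mm²; R_n = 469 × 706.9 × 3 × 1 / 1000 = 994.5 kN → 0.75 × 994.5 = 746 kN.
Bearing: edge l_c = 58.5, r_n = 315.9 kN; interior l_c = 82, r_n = 324 kN; R_n = 315.9 + 2·324 = 963.9 kN → 723 kN.
Block shear: A_gv = 3050, A_nv = 2175, A_nt = 375 mm²; R_n = min(0.6F_uA_nv, 0.6F_yA_gv) + U_bs·F_u·A_nt = 756 kN → 567 kN.
Block shear governs: 567 kN.

567 kN (block shear governs)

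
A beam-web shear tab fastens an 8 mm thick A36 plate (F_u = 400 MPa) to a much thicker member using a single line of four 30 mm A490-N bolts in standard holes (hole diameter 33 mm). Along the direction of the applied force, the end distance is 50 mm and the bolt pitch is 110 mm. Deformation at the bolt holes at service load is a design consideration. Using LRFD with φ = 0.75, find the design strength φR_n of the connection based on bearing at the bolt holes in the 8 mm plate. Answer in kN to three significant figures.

615 kN

Per bolt r_n = 1.2 l_c t F_u ≤ 2.4 d t F_u; upper limit = 2.4 × 30 × 8 × 400 / 1000 = 230.4 kN.
Edge bolt: l_c = 50 − 33/2 = 33.5 mm → 1.2 × 33.5 × 8 × 400 / 1000 = 128.6 → r_n = 128.6 kN.
Interior bolts: l_c = 110 − 33 = 77 mm → 1.2 × 77 × 8 × 400 / 1000 = 295.7 → r_n = 230.4 kN.
R_n = 1 × 128.6 + 3 × 230.4 = 819.8 kN.
Design strength φR_n = 0.75 × 819.8 = 615 kN.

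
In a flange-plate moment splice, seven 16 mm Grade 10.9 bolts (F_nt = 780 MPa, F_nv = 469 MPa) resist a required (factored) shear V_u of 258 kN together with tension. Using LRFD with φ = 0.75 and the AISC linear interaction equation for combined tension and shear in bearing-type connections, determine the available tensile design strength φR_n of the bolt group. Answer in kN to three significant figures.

A_b = π·16²/4 = 201.1 mm²; f_rv = 258 × 1000 / (7 × 201.1) = 183.3 MPa.
F'_nt = 1.3 F_nt − (F_nt / φF_nv) f_rv = 1.3·780 − (780/(0.75·469))·183.3 = 607.5 MPa, capped at F_nt → F'_nt = 607.5 MPa.
R_n = F'_nt · A_b · n = 607.5 × 201.1 × 7 / 1000 = 855 kN.
Design strength φR_n = 0.75 × 855 = 641 kN.

641 kN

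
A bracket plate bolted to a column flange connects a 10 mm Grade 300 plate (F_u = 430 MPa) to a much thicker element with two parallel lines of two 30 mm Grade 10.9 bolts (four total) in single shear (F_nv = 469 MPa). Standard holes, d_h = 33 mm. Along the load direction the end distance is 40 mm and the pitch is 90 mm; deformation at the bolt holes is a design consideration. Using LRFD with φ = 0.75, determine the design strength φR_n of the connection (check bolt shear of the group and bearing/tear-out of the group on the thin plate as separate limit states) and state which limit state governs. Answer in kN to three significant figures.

623 kN (bearing governs)

Bolt shear: A_b = π·30²/4 = 706.9 mm²; R_n = 469 × 706.9 × 4 × 1 / 1000 = 1326 kN → 0.75 × 1326 = 995 kN.
Bearing (1.2 l_c t F_u ≤ 2.4 d t F_u): upper limit = 2.4·30·10·430 / 1000 = 309.6 kN.
  Edge l_c = 40 − 33/2 = 23.5 → r_n = 121.3 kN; interior l_c = 90 − 33 = 57 → r_n = 294.1 kN.
  R_n,bearing = 2·121.3 + 2·294.1 = 830.8 kN → 0.75 × 830.8 = 623 kN.
Bearing governs: 623 kN.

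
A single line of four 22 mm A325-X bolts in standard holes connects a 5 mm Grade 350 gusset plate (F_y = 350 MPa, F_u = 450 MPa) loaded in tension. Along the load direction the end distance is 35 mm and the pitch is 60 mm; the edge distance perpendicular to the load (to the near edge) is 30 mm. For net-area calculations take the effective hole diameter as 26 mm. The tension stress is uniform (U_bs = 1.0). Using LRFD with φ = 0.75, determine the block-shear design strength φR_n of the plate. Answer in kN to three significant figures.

154 kN

Shear plane L_v = 35 + 3·60 = 215 mm; A_gv = 215 × 5 = 1075 mm².
A_nv = (215 − 3.5·26) × 5 = 620 mm².
A_nt = (30 − 0.5·26) × 5 = 85 mm².
0.6 F_u A_nv = 167.4 kN; 0.6 F_y A_gv = 225.8 kN → shear rupture governs the shear term.
R_n = 167.4 + 1.0 × 450 × 85 / 1000 = 205.7 kN.
Design strength φR_n = 0.75 × 205.7 = 154 kN.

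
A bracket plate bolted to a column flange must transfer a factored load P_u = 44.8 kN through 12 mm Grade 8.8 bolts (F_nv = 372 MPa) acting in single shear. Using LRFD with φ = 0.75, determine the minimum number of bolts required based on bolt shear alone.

A_b = π·12²/4 = 113.1 mm².
Per-bolt design strength φR_n = 0.75 × 372 × 113.1 × 1 / 1000 = 31.55 kN.
n ≥ 44.8 / 31.55 = 1.42 → use 2 bolts.

2 bolts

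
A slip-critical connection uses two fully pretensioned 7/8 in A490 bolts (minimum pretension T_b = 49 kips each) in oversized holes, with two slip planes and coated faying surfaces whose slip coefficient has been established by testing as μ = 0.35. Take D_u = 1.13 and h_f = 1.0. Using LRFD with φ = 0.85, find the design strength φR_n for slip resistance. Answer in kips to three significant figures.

R_n = μ · D_u · h_f · T_b · n_s · n_b = 0.35 × 1.13 × 1.0 × 49 × 2 × 2 = 77.52 kips.
Design strength φR_n = 0.85 × 77.52 = 65.9 kips.

65.9 kips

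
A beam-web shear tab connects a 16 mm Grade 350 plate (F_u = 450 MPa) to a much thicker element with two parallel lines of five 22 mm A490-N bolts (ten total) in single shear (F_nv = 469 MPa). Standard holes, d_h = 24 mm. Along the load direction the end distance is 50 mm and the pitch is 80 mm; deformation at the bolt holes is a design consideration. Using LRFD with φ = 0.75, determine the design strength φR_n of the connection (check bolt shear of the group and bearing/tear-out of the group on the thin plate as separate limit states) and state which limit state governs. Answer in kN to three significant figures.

1340 kN (bolt shear governs)

Bolt shear: A_b = π·22²/4 = 380.1 mm²; R_n = 469 × 380.1 × 10 × 1 / 1000 = 1783 kN → 0.75 × 1783 = 1340 kN.
Bearing (1.2 l_c t F_u ≤ 2.4 d t F_u): upper limit = 2.4·22·16·450 / 1000 = 380.2 kN.
  Edge l_c = 50 − 24/2 = 38 → r_n = 328.3 kN; interior l_c = 80 − 24 = 56 → r_n = 380.2 kN.
  R_n,bearing = 2·328.3 + 8·380.2 = 3698 kN → 0.75 × 3698 = 2770 kN.
Bolt shear governs: 1340 kN.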